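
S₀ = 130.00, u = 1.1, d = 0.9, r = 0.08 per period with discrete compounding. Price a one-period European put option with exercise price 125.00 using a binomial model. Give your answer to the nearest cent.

0.74

Risk-neutral probability p = (1 + 0.08 − 0.9)/(1.1 − 0.9) = 0.1800/0.2000 = 0.9000
Terminal stock prices: S_u = 143, S_d = 117
Terminal payoffs (K − S): max(-18, 0) = 0, max(8, 0) = 8
Node 0 (S = 130): V_0 = 1/1.08·[0.9000·0.0000 + 0.1000·8.0000] = 0.7407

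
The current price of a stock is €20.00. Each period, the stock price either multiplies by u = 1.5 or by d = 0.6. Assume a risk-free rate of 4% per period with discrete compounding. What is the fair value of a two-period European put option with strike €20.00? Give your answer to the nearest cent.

Risk-neutral probability p = (1 + 0.04 − 0.6)/(1.5 − 0.6) = 0.4400/0.9000 = 0.4889
Terminal stock prices: S_uu = 45, S_ud = 18, S_dd = 7.2
Terminal payoffs (K − S): max(-25, 0) = 0, max(2, 0) = 2, max(12.8, 0) = 12.8
Node u (S = 30): V_u = 1/1.04·[0.4889·0.0000 + 0.5111·2.0000] = 0.9829
Node d (S = 12): V_d = 1/1.04·[0.4889·2.0000 + 0.5111·12.8000] = 7.2308
Node 0 (S = 20): V_0 = 1/1.04·[0.4889·0.9829 + 0.5111·7.2308] = 4.0156

€4.02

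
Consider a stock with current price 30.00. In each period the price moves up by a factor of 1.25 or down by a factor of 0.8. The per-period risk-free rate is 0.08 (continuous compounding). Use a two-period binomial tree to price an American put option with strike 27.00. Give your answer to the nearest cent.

1.03

Risk-neutral probability p = (e^0.08 − 0.8)/(1.25 − 0.8) = 0.2833/0.4500 = 0.6295
Terminal stock prices: S_uu = 46.88, S_ud = 30, S_dd = 19.2
Terminal payoffs (K − S): max(-19.88, 0) = 0, max(-3, 0) = 0, max(7.8, 0) = 7.8
Node u (S = 37.5): continuation = e^(−0.08)·[0.6295·0.0000 + 0.3705·0.0000] = 0.0000; exercise value = 0.0000 ≤ continuation, so V_u = 0.0000
Node d (S = 24): continuation = e^(−0.08)·[0.6295·0.0000 + 0.3705·7.8000] = 2.6675; exercise value = 3.0000 > continuation, so V_d = 3.0000 (exercise)
Node 0 (S = 30): continuation = e^(−0.08)·[0.6295·0.0000 + 0.3705·3.0000] = 1.0260; exercise value = 0.0000 ≤ continuation, so V_0 = 1.0260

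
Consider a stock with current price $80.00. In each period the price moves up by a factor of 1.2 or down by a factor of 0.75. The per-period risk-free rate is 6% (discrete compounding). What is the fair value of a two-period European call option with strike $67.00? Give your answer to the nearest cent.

Risk-neutral probability p = (1 + 0.06 − 0.75)/(1.2 − 0.75) = 0.3100/0.4500 = 0.6889
Terminal stock prices: S_uu = 115.2, S_ud = 72, S_dd = 45
Terminal payoffs (S − K): max(48.2, 0) = 48.2, max(5, 0) = 5, max(-22, 0) = 0
Node u (S = 96): V_u = 1/1.06·[0.6889·48.2000 + 0.3111·5.0000] = 32.7925
Node d (S = 60): V_d = 1/1.06·[0.6889·5.0000 + 0.3111·0.0000] = 3.2495
Node 0 (S = 80): V_0 = 1/1.06·[0.6889·32.7925 + 0.3111·3.2495] = 22.2654

$22.27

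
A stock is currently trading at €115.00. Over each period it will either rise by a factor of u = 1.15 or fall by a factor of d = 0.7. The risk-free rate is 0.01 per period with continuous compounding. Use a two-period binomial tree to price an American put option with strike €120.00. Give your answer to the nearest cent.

Risk-neutral probability p = (e^0.01 − 0.7)/(1.15 − 0.7) = 0.3101/0.4500 = 0.6890
Terminal stock prices: S_uu = 152.1, S_ud = 92.57, S_dd = 56.35
Terminal payoffs (K − S): max(-32.09, 0) = 0, max(27.43, 0) = 27.43, max(63.65, 0) = 63.65
Node u (S = 132.2): continuation = e^(−0.01)·[0.6890·0.0000 + 0.3110·27.4250] = 8.4443; exercise value = 0.0000 ≤ continuation, so V_u = 8.4443
Node d (S = 80.5): continuation = e^(−0.01)·[0.6890·27.4250 + 0.3110·63.6500] = 38.3060; exercise value = 39.5000 > continuation, so V_d = 39.5000 (exercise)
Node 0 (S = 115): continuation = e^(−0.01)·[0.6890·8.4443 + 0.3110·39.5000] = 17.9225; exercise value = 5.0000 ≤ continuation, so V_0 = 17.9225

€17.92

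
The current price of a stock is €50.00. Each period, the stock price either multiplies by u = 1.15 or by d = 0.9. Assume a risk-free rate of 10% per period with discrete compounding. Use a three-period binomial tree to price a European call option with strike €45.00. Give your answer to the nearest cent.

Risk-neutral probability p = (1 + 0.1 − 0.9)/(1.15 − 0.9) = 0.2000/0.2500 = 0.8000
Terminal stock prices: S_uuu = 76.04, S_uud = 59.51, S_udd = 46.57, S_ddd = 36.45
Terminal payoffs (S − K): max(31.04, 0) = 31.04, max(14.51, 0) = 14.51, max(1.575, 0) = 1.575, max(-8.55, 0) = 0
Node uu (S = 66.12): V_uu = 1/1.1·[0.8000·31.0437 + 0.2000·14.5125] = 25.2159
Node ud (S = 51.75): V_ud = 1/1.1·[0.8000·14.5125 + 0.2000·1.5750] = 10.8409
Node dd (S = 40.5): V_dd = 1/1.1·[0.8000·1.5750 + 0.2000·0.0000] = 1.1455
Node u (S = 57.5): V_u = 1/1.1·[0.8000·25.2159 + 0.2000·10.8409] = 20.3099
Node d (S = 45): V_d = 1/1.1·[0.8000·10.8409 + 0.2000·1.1455] = 8.0926
Node 0 (S = 50): V_0 = 1/1.1·[0.8000·20.3099 + 0.2000·8.0926] = 16.2422

€16.24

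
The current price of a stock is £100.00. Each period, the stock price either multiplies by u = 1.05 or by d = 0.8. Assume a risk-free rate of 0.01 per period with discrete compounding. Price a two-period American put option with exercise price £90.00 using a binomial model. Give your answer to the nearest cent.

£2.37

Risk-neutral probability p = (1 + 0.01 − 0.8)/(1.05 − 0.8) = 0.2100/0.2500 = 0.8400
Terminal stock prices: S_uu = 110.2, S_ud = 84, S_dd = 64
Terminal payoffs (K − S): max(-20.25, 0) = 0, max(6, 0) = 6, max(26, 0) = 26
Node u (S = 105): continuation = 1/1.01·[0.8400·0.0000 + 0.1600·6.0000] = 0.9505; exercise value = 0.0000 ≤ continuation, so V_u = 0.9505
Node d (S = 80): continuation = 1/1.01·[0.8400·6.0000 + 0.1600·26.0000] = 9.1089; exercise value = 10.0000 > continuation, so V_d = 10.0000 (exercise)
Node 0 (S = 100): continuation = 1/1.01·[0.8400·0.9505 + 0.1600·10.0000] = 2.3747; exercise value = 0.0000 ≤ continuation, so V_0 = 2.3747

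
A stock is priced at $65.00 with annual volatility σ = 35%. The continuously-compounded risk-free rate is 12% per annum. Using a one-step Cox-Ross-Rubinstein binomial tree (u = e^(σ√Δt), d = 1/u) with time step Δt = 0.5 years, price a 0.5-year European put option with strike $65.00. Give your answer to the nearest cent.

CRR parameters: u = e^(σ√Δt) = e^(0.35·√0.5) = 1.2808, d = 1/u = 0.7808
Per-period rate: rΔt = 0.12·0.5 = 0.06, so R = e^0.06 = 1.0618
Risk-neutral probability p = (e^0.06 − 0.7808)/(1.2808 − 0.7808) = 0.2811/0.5000 = 0.5621
Terminal stock prices: S_u = 83.25, S_d = 50.75
Terminal payoffs (K − S): max(-18.25, 0) = 0, max(14.25, 0) = 14.25
Node 0 (S = 65): V_0 = e^(−0.06)·[0.5621·0.0000 + 0.4379·14.2506] = 5.8769

$5.88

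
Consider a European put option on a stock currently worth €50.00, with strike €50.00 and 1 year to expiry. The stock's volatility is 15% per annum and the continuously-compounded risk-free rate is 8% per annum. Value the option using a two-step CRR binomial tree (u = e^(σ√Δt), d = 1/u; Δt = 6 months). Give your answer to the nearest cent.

CRR parameters: u = e^(σ√Δt) = e^(0.15·√0.5) = 1.1119, d = 1/u = 0.8994
Per-period rate: rΔt = 0.08·0.5 = 0.04, so R = e^0.04 = 1.0408
Risk-neutral probability p = (e^0.04 − 0.8994)/(1.1119 − 0.8994) = 0.1414/0.2125 = 0.6655
Terminal stock prices: S_uu = 61.82, S_ud = 50, S_dd = 40.44
Terminal payoffs (K − S): max(-11.82, 0) = 0, max(0, 0) = 0, max(9.557, 0) = 9.557
Node u (S = 55.59): V_u = e^(−0.04)·[0.6655·0.0000 + 0.3345·0.0000] = 0.0000
Node d (S = 44.97): V_d = e^(−0.04)·[0.6655·0.0000 + 0.3345·9.5571] = 3.0712
Node 0 (S = 50): V_0 = e^(−0.04)·[0.6655·0.0000 + 0.3345·3.0712] = 0.9869

€0.99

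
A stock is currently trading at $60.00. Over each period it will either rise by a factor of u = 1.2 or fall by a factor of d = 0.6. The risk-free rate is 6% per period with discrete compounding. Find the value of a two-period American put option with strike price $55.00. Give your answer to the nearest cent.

Risk-neutral probability p = (1 + 0.06 − 0.6)/(1.2 − 0.6) = 0.4600/0.6000 = 0.7667
Terminal stock prices: S_uu = 86.4, S_ud = 43.2, S_dd = 21.6
Terminal payoffs (K − S): max(-31.4, 0) = 0, max(11.8, 0) = 11.8, max(33.4, 0) = 33.4
Node u (S = 72): continuation = 1/1.06·[0.7667·0.0000 + 0.2333·11.8000] = 2.5975; exercise value = 0.0000 ≤ continuation, so V_u = 2.5975
Node d (S = 36): continuation = 1/1.06·[0.7667·11.8000 + 0.2333·33.4000] = 15.8868; exercise value = 19.0000 > continuation, so V_d = 19.0000 (exercise)
Node 0 (S = 60): continuation = 1/1.06·[0.7667·2.5975 + 0.2333·19.0000] = 6.0611; exercise value = 0.0000 ≤ continuation, so V_0 = 6.0611

$6.06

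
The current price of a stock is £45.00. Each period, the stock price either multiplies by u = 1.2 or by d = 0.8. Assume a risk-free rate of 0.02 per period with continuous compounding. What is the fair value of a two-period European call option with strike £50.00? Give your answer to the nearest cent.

Risk-neutral probability p = (e^0.02 − 0.8)/(1.2 − 0.8) = 0.2202/0.4000 = 0.5505
Terminal stock prices: S_uu = 64.8, S_ud = 43.2, S_dd = 28.8
Terminal payoffs (S − K): max(14.8, 0) = 14.8, max(-6.8, 0) = 0, max(-21.2, 0) = 0
Node u (S = 54): V_u = e^(−0.02)·[0.5505·14.8000 + 0.4495·0.0000] = 7.9861
Node d (S = 36): V_d = e^(−0.02)·[0.5505·0.0000 + 0.4495·0.0000] = 0.0000
Node 0 (S = 45): V_0 = e^(−0.02)·[0.5505·7.9861 + 0.4495·0.0000] = 4.3093

£4.31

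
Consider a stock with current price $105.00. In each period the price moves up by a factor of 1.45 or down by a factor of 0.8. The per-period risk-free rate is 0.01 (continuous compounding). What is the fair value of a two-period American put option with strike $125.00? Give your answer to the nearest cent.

Risk-neutral probability p = (e^0.01 − 0.8)/(1.45 − 0.8) = 0.2101/0.6500 = 0.3232
Terminal stock prices: S_uu = 220.8, S_ud = 121.8, S_dd = 67.2
Terminal payoffs (K − S): max(-95.76, 0) = 0, max(3.2, 0) = 3.2, max(57.8, 0) = 57.8
Node u (S = 152.2): continuation = e^(−0.01)·[0.3232·0.0000 + 0.6768·3.2000] = 2.1444; exercise value = 0.0000 ≤ continuation, so V_u = 2.1444
Node d (S = 84): continuation = e^(−0.01)·[0.3232·3.2000 + 0.6768·57.8000] = 39.7562; exercise value = 41.0000 > continuation, so V_d = 41.0000 (exercise)
Node 0 (S = 105): continuation = e^(−0.01)·[0.3232·2.1444 + 0.6768·41.0000] = 28.1606; exercise value = 20.0000 ≤ continuation, so V_0 = 28.1606

$28.16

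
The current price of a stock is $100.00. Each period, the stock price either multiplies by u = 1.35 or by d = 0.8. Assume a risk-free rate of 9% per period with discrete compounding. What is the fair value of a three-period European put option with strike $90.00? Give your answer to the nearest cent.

$4.15

Risk-neutral probability p = (1 + 0.09 − 0.8)/(1.35 − 0.8) = 0.2900/0.5500 = 0.5273
Terminal stock prices: S_uuu = 246, S_uud = 145.8, S_udd = 86.4, S_ddd = 51.2
Terminal payoffs (K − S): max(-156, 0) = 0, max(-55.8, 0) = 0, max(3.6, 0) = 3.6, max(38.8, 0) = 38.8
Node uu (S = 182.3): V_uu = 1/1.09·[0.5273·0.0000 + 0.4727·0.0000] = 0.0000
Node ud (S = 108): V_ud = 1/1.09·[0.5273·0.0000 + 0.4727·3.6000] = 1.5613
Node dd (S = 64): V_dd = 1/1.09·[0.5273·3.6000 + 0.4727·38.8000] = 18.5688
Node u (S = 135): V_u = 1/1.09·[0.5273·0.0000 + 0.4727·1.5613] = 0.6771
Node d (S = 80): V_d = 1/1.09·[0.5273·1.5613 + 0.4727·18.5688] = 8.8085
Node 0 (S = 100): V_0 = 1/1.09·[0.5273·0.6771 + 0.4727·8.8085] = 4.1477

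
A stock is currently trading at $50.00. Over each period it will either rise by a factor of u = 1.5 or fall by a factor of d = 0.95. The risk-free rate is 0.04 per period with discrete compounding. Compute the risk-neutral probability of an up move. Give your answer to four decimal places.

Risk-neutral probability p = (1 + 0.04 − 0.95)/(1.5 − 0.95) = 0.0900/0.5500 = 0.1636

p = 0.1636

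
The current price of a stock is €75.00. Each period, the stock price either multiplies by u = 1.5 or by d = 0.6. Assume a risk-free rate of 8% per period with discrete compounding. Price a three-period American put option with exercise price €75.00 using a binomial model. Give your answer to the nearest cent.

€16.14

Risk-neutral probability p = (1 + 0.08 − 0.6)/(1.5 − 0.6) = 0.4800/0.9000 = 0.5333
Terminal stock prices: S_uuu = 253.1, S_uud = 101.2, S_udd = 40.5, S_ddd = 16.2
Terminal payoffs (K − S): max(-178.1, 0) = 0, max(-26.25, 0) = 0, max(34.5, 0) = 34.5, max(58.8, 0) = 58.8
Node uu (S = 168.8): continuation = 1/1.08·[0.5333·0.0000 + 0.4667·0.0000] = 0.0000; exercise value = 0.0000 ≤ continuation, so V_uu = 0.0000
Node ud (S = 67.5): continuation = 1/1.08·[0.5333·0.0000 + 0.4667·34.5000] = 14.9074; exercise value = 7.5000 ≤ continuation, so V_ud = 14.9074
Node dd (S = 27): continuation = 1/1.08·[0.5333·34.5000 + 0.4667·58.8000] = 42.4444; exercise value = 48.0000 > continuation, so V_dd = 48.0000 (exercise)
Node u (S = 112.5): continuation = 1/1.08·[0.5333·0.0000 + 0.4667·14.9074] = 6.4415; exercise value = 0.0000 ≤ continuation, so V_u = 6.4415
Node d (S = 45): continuation = 1/1.08·[0.5333·14.9074 + 0.4667·48.0000] = 28.1024; exercise value = 30.0000 > continuation, so V_d = 30.0000 (exercise)
Node 0 (S = 75): continuation = 1/1.08·[0.5333·6.4415 + 0.4667·30.0000] = 16.1439; exercise value = 0.0000 ≤ continuation, so V_0 = 16.1439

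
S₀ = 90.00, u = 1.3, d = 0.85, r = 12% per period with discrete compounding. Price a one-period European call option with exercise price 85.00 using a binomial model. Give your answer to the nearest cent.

17.14

Risk-neutral probability p = (1 + 0.12 − 0.85)/(1.3 − 0.85) = 0.2700/0.4500 = 0.6000
Terminal stock prices: S_u = 117, S_d = 76.5
Terminal payoffs (S − K): max(32, 0) = 32, max(-8.5, 0) = 0
Node 0 (S = 90): V_0 = 1/1.12·[0.6000·32.0000 + 0.4000·0.0000] = 17.1429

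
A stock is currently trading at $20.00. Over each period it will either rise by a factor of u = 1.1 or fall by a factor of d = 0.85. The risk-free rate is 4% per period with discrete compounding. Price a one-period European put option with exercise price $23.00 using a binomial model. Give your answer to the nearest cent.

$2.12

Risk-neutral probability p = (1 + 0.04 − 0.85)/(1.1 − 0.85) = 0.1900/0.2500 = 0.7600
Terminal stock prices: S_u = 22, S_d = 17
Terminal payoffs (K − S): max(1, 0) = 1, max(6, 0) = 6
Node 0 (S = 20): V_0 = 1/1.04·[0.7600·1.0000 + 0.2400·6.0000] = 2.1154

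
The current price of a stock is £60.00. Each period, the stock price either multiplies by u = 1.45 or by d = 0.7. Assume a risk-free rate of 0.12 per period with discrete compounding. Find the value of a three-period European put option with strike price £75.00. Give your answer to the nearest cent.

Risk-neutral probability p = (1 + 0.12 − 0.7)/(1.45 − 0.7) = 0.4200/0.7500 = 0.5600
Terminal stock prices: S_uuu = 182.9, S_uud = 88.3, S_udd = 42.63, S_ddd = 20.58
Terminal payoffs (K − S): max(-107.9, 0) = 0, max(-13.3, 0) = 0, max(32.37, 0) = 32.37, max(54.42, 0) = 54.42
Node uu (S = 126.2): V_uu = 1/1.12·[0.5600·0.0000 + 0.4400·0.0000] = 0.0000
Node ud (S = 60.9): V_ud = 1/1.12·[0.5600·0.0000 + 0.4400·32.3700] = 12.7168
Node dd (S = 29.4): V_dd = 1/1.12·[0.5600·32.3700 + 0.4400·54.4200] = 37.5643
Node u (S = 87): V_u = 1/1.12·[0.5600·0.0000 + 0.4400·12.7168] = 4.9959
Node d (S = 42): V_d = 1/1.12·[0.5600·12.7168 + 0.4400·37.5643] = 21.1158
Node 0 (S = 60): V_0 = 1/1.12·[0.5600·4.9959 + 0.4400·21.1158] = 10.7934

£10.79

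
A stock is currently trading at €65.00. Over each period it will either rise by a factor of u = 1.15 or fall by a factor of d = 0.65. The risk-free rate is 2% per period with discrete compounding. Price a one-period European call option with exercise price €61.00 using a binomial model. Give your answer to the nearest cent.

Risk-neutral probability p = (1 + 0.02 − 0.65)/(1.15 − 0.65) = 0.3700/0.5000 = 0.7400
Terminal stock prices: S_u = 74.75, S_d = 42.25
Terminal payoffs (S − K): max(13.75, 0) = 13.75, max(-18.75, 0) = 0
Node 0 (S = 65): V_0 = 1/1.02·[0.7400·13.7500 + 0.2600·0.0000] = 9.9755

€9.98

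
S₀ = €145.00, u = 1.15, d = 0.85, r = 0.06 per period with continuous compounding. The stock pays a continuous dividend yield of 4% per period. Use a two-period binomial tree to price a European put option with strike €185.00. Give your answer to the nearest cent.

€32.16

Per-period risk-free factor R = e^0.06 = 1.0618; dividend-adjusted growth = e^(0.06−0.04) = 1.0202.
Risk-neutral probability p = (1.0202 − 0.85)/(1.15 − 0.85) = 0.1702/0.3000 = 0.5673
Terminal stock prices: S_uu = 191.8, S_ud = 141.7, S_dd = 104.8
Terminal payoffs (K − S): max(-6.762, 0) = 0, max(43.26, 0) = 43.26, max(80.24, 0) = 80.24
Node u (S = 166.8): V_u = e^(−0.06)·[0.5673·0.0000 + 0.4327·43.2625] = 17.6280
Node d (S = 123.2): V_d = e^(−0.06)·[0.5673·43.2625 + 0.4327·80.2375] = 55.8091
Node 0 (S = 145): V_0 = e^(−0.06)·[0.5673·17.6280 + 0.4327·55.8091] = 32.1589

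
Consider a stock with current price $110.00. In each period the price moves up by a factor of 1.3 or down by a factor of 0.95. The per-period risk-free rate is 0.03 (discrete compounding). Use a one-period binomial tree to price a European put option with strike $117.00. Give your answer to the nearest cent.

Risk-neutral probability p = (1 + 0.03 − 0.95)/(1.3 − 0.95) = 0.0800/0.3500 = 0.2286
Terminal stock prices: S_u = 143, S_d = 104.5
Terminal payoffs (K − S): max(-26, 0) = 0, max(12.5, 0) = 12.5
Node 0 (S = 110): V_0 = 1/1.03·[0.2286·0.0000 + 0.7714·12.5000] = 9.3620

$9.36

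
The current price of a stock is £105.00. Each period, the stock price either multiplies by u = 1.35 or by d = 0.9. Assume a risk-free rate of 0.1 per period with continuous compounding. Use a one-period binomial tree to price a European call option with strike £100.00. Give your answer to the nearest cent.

£17.22

Risk-neutral probability p = (e^0.1 − 0.9)/(1.35 − 0.9) = 0.2052/0.4500 = 0.4559
Terminal stock prices: S_u = 141.8, S_d = 94.5
Terminal payoffs (S − K): max(41.75, 0) = 41.75, max(-5.5, 0) = 0
Node 0 (S = 105): V_0 = e^(−0.1)·[0.4559·41.7500 + 0.5441·0.0000] = 17.2239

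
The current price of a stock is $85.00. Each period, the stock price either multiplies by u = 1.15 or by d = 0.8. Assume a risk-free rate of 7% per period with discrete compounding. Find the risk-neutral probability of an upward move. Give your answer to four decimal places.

Risk-neutral probability p = (1 + 0.07 − 0.8)/(1.15 − 0.8) = 0.2700/0.3500 = 0.7714

p = 0.7714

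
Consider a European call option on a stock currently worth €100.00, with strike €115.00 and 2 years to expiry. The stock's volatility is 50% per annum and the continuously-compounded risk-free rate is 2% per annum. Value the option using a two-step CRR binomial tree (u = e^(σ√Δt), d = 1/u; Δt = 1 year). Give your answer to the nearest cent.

CRR parameters: u = e^(σ√Δt) = e^(0.5·√1) = 1.6487, d = 1/u = 0.6065
Per-period rate: rΔt = 0.02·1 = 0.02, so R = e^0.02 = 1.0202
Risk-neutral probability p = (e^0.02 − 0.6065)/(1.6487 − 0.6065) = 0.4137/1.0422 = 0.3969
Terminal stock prices: S_uu = 271.8, S_ud = 100, S_dd = 36.79
Terminal payoffs (S − K): max(156.8, 0) = 156.8, max(-15, 0) = 0, max(-78.21, 0) = 0
Node u (S = 164.9): V_u = e^(−0.02)·[0.3969·156.8282 + 0.6031·0.0000] = 61.0163
Node d (S = 60.65): V_d = e^(−0.02)·[0.3969·0.0000 + 0.6031·0.0000] = 0.0000
Node 0 (S = 100): V_0 = e^(−0.02)·[0.3969·61.0163 + 0.6031·0.0000] = 23.7393

€23.74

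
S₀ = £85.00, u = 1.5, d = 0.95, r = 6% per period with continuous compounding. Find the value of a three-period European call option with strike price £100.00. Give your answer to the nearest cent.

Risk-neutral probability p = (e^0.06 − 0.95)/(1.5 − 0.95) = 0.1118/0.5500 = 0.2033
Terminal stock prices: S_uuu = 286.9, S_uud = 181.7, S_udd = 115.1, S_ddd = 72.88
Terminal payoffs (S − K): max(186.9, 0) = 186.9, max(81.69, 0) = 81.69, max(15.07, 0) = 15.07, max(-27.12, 0) = 0
Node uu (S = 191.2): V_uu = e^(−0.06)·[0.2033·186.8750 + 0.7967·81.6875] = 97.0735
Node ud (S = 121.1): V_ud = e^(−0.06)·[0.2033·81.6875 + 0.7967·15.0687] = 26.9485
Node dd (S = 76.71): V_dd = e^(−0.06)·[0.2033·15.0687 + 0.7967·0.0000] = 2.8856
Node u (S = 127.5): V_u = e^(−0.06)·[0.2033·97.0735 + 0.7967·26.9485] = 38.8080
Node d (S = 80.75): V_d = e^(−0.06)·[0.2033·26.9485 + 0.7967·2.8856] = 7.3256
Node 0 (S = 85): V_0 = e^(−0.06)·[0.2033·38.8080 + 0.7967·7.3256] = 12.9278

£12.93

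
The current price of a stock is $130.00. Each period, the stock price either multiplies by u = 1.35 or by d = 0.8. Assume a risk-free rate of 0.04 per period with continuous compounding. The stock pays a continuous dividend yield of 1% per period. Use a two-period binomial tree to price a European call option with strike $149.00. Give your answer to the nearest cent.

Per-period risk-free factor R = e^0.04 = 1.0408; dividend-adjusted growth = e^(0.04−0.01) = 1.0305.
Risk-neutral probability p = (1.0305 − 0.8)/(1.35 − 0.8) = 0.2305/0.5500 = 0.4190
Terminal stock prices: S_uu = 236.9, S_ud = 140.4, S_dd = 83.2
Terminal payoffs (S − K): max(87.93, 0) = 87.93, max(-8.6, 0) = 0, max(-65.8, 0) = 0
Node u (S = 175.5): V_u = e^(−0.04)·[0.4190·87.9250 + 0.5810·0.0000] = 35.3967
Node d (S = 104): V_d = e^(−0.04)·[0.4190·0.0000 + 0.5810·0.0000] = 0.0000
Node 0 (S = 130): V_0 = e^(−0.04)·[0.4190·35.3967 + 0.5810·0.0000] = 14.2500

$14.25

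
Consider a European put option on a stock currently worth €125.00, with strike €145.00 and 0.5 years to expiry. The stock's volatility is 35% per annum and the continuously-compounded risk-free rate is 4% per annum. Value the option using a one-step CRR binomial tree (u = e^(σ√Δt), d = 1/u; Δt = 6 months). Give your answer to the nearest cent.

CRR parameters: u = e^(σ√Δt) = e^(0.35·√0.5) = 1.2808, d = 1/u = 0.7808
Per-period rate: rΔt = 0.04·0.5 = 0.02, so R = e^0.02 = 1.0202
Risk-neutral probability p = (e^0.02 − 0.7808)/(1.2808 − 0.7808) = 0.2394/0.5000 = 0.4788
Terminal stock prices: S_u = 160.1, S_d = 97.6
Terminal payoffs (K − S): max(-15.1, 0) = 0, max(47.4, 0) = 47.4
Node 0 (S = 125): V_0 = e^(−0.02)·[0.4788·0.0000 + 0.5212·47.4050] = 24.2163

€24.22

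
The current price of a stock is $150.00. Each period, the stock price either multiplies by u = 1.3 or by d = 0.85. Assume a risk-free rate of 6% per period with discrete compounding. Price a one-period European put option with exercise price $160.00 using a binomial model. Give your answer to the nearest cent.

$16.35

Risk-neutral probability p = (1 + 0.06 − 0.85)/(1.3 − 0.85) = 0.2100/0.4500 = 0.4667
Terminal stock prices: S_u = 195, S_d = 127.5
Terminal payoffs (K − S): max(-35, 0) = 0, max(32.5, 0) = 32.5
Node 0 (S = 150): V_0 = 1/1.06·[0.4667·0.0000 + 0.5333·32.5000] = 16.3522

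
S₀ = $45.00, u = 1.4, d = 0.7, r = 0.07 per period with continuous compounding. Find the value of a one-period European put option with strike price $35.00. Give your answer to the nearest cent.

Risk-neutral probability p = (e^0.07 − 0.7)/(1.4 − 0.7) = 0.3725/0.7000 = 0.5322
Terminal stock prices: S_u = 63, S_d = 31.5
Terminal payoffs (K − S): max(-28, 0) = 0, max(3.5, 0) = 3.5
Node 0 (S = 45): V_0 = e^(−0.07)·[0.5322·0.0000 + 0.4678·3.5000] = 1.5268

$1.53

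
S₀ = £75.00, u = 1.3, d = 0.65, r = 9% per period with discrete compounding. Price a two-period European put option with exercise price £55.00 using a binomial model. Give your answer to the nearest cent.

Risk-neutral probability p = (1 + 0.09 − 0.65)/(1.3 − 0.65) = 0.4400/0.6500 = 0.6769
Terminal stock prices: S_uu = 126.8, S_ud = 63.38, S_dd = 31.69
Terminal payoffs (K − S): max(-71.75, 0) = 0, max(-8.375, 0) = 0, max(23.31, 0) = 23.31
Node u (S = 97.5): V_u = 1/1.09·[0.6769·0.0000 + 0.3231·0.0000] = 0.0000
Node d (S = 48.75): V_d = 1/1.09·[0.6769·0.0000 + 0.3231·23.3125] = 6.9098
Node 0 (S = 75): V_0 = 1/1.09·[0.6769·0.0000 + 0.3231·6.9098] = 2.0481

£2.05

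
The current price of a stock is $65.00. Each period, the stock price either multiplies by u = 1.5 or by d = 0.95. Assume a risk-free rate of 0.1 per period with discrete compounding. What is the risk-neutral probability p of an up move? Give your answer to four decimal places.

p = 0.2727

Risk-neutral probability p = (1 + 0.1 − 0.95)/(1.5 − 0.95) = 0.1500/0.5500 = 0.2727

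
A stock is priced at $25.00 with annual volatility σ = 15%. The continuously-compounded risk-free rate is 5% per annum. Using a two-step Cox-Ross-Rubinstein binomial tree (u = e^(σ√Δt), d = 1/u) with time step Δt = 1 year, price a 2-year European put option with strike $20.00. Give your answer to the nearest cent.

CRR parameters: u = e^(σ√Δt) = e^(0.15·√1) = 1.1618, d = 1/u = 0.8607
Per-period rate: rΔt = 0.05·1 = 0.05, so R = e^0.05 = 1.0513
Risk-neutral probability p = (e^0.05 − 0.8607)/(1.1618 − 0.8607) = 0.1906/0.3011 = 0.6328
Terminal stock prices: S_uu = 33.75, S_ud = 25, S_dd = 18.52
Terminal payoffs (K − S): max(-13.75, 0) = 0, max(-5, 0) = 0, max(1.48, 0) = 1.48
Node u (S = 29.05): V_u = e^(−0.05)·[0.6328·0.0000 + 0.3672·0.0000] = 0.0000
Node d (S = 21.52): V_d = e^(−0.05)·[0.6328·0.0000 + 0.3672·1.4795] = 0.5167
Node 0 (S = 25): V_0 = e^(−0.05)·[0.6328·0.0000 + 0.3672·0.5167] = 0.1805

$0.18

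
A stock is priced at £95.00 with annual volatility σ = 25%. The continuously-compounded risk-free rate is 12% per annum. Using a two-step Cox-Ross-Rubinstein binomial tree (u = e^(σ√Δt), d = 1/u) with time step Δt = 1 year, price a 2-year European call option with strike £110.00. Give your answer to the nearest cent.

£17.47

CRR parameters: u = e^(σ√Δt) = e^(0.25·√1) = 1.2840, d = 1/u = 0.7788
Per-period rate: rΔt = 0.12·1 = 0.12, so R = e^0.12 = 1.1275
Risk-neutral probability p = (e^0.12 − 0.7788)/(1.2840 − 0.7788) = 0.3487/0.5052 = 0.6902
Terminal stock prices: S_uu = 156.6, S_ud = 95, S_dd = 57.62
Terminal payoffs (S − K): max(46.63, 0) = 46.63, max(-15, 0) = 0, max(-52.38, 0) = 0
Node u (S = 122): V_u = e^(−0.12)·[0.6902·46.6285 + 0.3098·0.0000] = 28.5429
Node d (S = 73.99): V_d = e^(−0.12)·[0.6902·0.0000 + 0.3098·0.0000] = 0.0000
Node 0 (S = 95): V_0 = e^(−0.12)·[0.6902·28.5429 + 0.3098·0.0000] = 17.4721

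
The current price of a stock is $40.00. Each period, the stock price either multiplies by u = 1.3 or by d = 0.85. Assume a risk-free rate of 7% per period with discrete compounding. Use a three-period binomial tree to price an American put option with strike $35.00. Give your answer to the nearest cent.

$1.39

Risk-neutral probability p = (1 + 0.07 − 0.85)/(1.3 − 0.85) = 0.2200/0.4500 = 0.4889
Terminal stock prices: S_uuu = 87.88, S_uud = 57.46, S_udd = 37.57, S_ddd = 24.56
Terminal payoffs (K − S): max(-52.88, 0) = 0, max(-22.46, 0) = 0, max(-2.57, 0) = 0, max(10.44, 0) = 10.44
Node uu (S = 67.6): continuation = 1/1.07·[0.4889·0.0000 + 0.5111·0.0000] = 0.0000; exercise value = 0.0000 ≤ continuation, so V_uu = 0.0000
Node ud (S = 44.2): continuation = 1/1.07·[0.4889·0.0000 + 0.5111·0.0000] = 0.0000; exercise value = 0.0000 ≤ continuation, so V_ud = 0.0000
Node dd (S = 28.9): continuation = 1/1.07·[0.4889·0.0000 + 0.5111·10.4350] = 4.9845; exercise value = 6.1000 > continuation, so V_dd = 6.1000 (exercise)
Node u (S = 52): continuation = 1/1.07·[0.4889·0.0000 + 0.5111·0.0000] = 0.0000; exercise value = 0.0000 ≤ continuation, so V_u = 0.0000
Node d (S = 34): continuation = 1/1.07·[0.4889·0.0000 + 0.5111·6.1000] = 2.9138; exercise value = 1.0000 ≤ continuation, so V_d = 2.9138
Node 0 (S = 40): continuation = 1/1.07·[0.4889·0.0000 + 0.5111·2.9138] = 1.3919; exercise value = 0.0000 ≤ continuation, so V_0 = 1.3919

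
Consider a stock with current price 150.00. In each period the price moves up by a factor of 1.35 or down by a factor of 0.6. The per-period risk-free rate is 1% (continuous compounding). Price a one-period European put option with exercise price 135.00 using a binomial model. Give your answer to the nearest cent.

20.19

Risk-neutral probability p = (e^0.01 − 0.6)/(1.35 − 0.6) = 0.4101/0.7500 = 0.5467
Terminal stock prices: S_u = 202.5, S_d = 90
Terminal payoffs (K − S): max(-67.5, 0) = 0, max(45, 0) = 45
Node 0 (S = 150): V_0 = e^(−0.01)·[0.5467·0.0000 + 0.4533·45.0000] = 20.1940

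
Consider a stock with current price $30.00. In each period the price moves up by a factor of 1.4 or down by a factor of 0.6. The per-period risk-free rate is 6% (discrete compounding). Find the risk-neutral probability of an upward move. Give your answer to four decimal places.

Risk-neutral probability p = (1 + 0.06 − 0.6)/(1.4 − 0.6) = 0.4600/0.8000 = 0.5750

p = 0.5750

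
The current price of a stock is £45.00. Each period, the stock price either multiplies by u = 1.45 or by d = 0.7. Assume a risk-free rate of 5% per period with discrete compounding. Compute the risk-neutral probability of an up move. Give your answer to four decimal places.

p = 0.4667

Risk-neutral probability p = (1 + 0.05 − 0.7)/(1.45 − 0.7) = 0.3500/0.7500 = 0.4667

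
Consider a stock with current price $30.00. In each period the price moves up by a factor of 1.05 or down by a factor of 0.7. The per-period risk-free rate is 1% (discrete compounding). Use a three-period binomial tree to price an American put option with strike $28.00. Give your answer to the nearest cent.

Risk-neutral probability p = (1 + 0.01 − 0.7)/(1.05 − 0.7) = 0.3100/0.3500 = 0.8857
Terminal stock prices: S_uuu = 34.73, S_uud = 23.15, S_udd = 15.43, S_ddd = 10.29
Terminal payoffs (K − S): max(-6.729, 0) = 0, max(4.848, 0) = 4.848, max(12.57, 0) = 12.57, max(17.71, 0) = 17.71
Node uu (S = 33.08): continuation = 1/1.01·[0.8857·0.0000 + 0.1143·4.8475] = 0.5485; exercise value = 0.0000 ≤ continuation, so V_uu = 0.5485
Node ud (S = 22.05): continuation = 1/1.01·[0.8857·4.8475 + 0.1143·12.5650] = 5.6728; exercise value = 5.9500 > continuation, so V_ud = 5.9500 (exercise)
Node dd (S = 14.7): continuation = 1/1.01·[0.8857·12.5650 + 0.1143·17.7100] = 13.0228; exercise value = 13.3000 > continuation, so V_dd = 13.3000 (exercise)
Node u (S = 31.5): continuation = 1/1.01·[0.8857·0.5485 + 0.1143·5.9500] = 1.1543; exercise value = 0.0000 ≤ continuation, so V_u = 1.1543
Node d (S = 21): continuation = 1/1.01·[0.8857·5.9500 + 0.1143·13.3000] = 6.7228; exercise value = 7.0000 > continuation, so V_d = 7.0000 (exercise)
Node 0 (S = 30): continuation = 1/1.01·[0.8857·1.1543 + 0.1143·7.0000] = 1.8043; exercise value = 0.0000 ≤ continuation, so V_0 = 1.8043

$1.80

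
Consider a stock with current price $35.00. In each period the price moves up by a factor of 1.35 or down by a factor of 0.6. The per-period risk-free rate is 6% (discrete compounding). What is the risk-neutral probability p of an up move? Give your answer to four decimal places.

Risk-neutral probability p = (1 + 0.06 − 0.6)/(1.35 − 0.6) = 0.4600/0.7500 = 0.6133

p = 0.6133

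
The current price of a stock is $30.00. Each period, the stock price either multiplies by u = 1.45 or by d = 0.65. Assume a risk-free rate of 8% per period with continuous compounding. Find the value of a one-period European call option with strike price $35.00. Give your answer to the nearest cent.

$4.25

Risk-neutral probability p = (e^0.08 − 0.65)/(1.45 − 0.65) = 0.4333/0.8000 = 0.5416
Terminal stock prices: S_u = 43.5, S_d = 19.5
Terminal payoffs (S − K): max(8.5, 0) = 8.5, max(-15.5, 0) = 0
Node 0 (S = 30): V_0 = e^(−0.08)·[0.5416·8.5000 + 0.4584·0.0000] = 4.2497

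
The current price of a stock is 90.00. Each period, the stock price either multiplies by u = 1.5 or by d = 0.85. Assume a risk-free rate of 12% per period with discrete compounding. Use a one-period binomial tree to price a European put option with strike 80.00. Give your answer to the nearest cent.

Risk-neutral probability p = (1 + 0.12 − 0.85)/(1.5 − 0.85) = 0.2700/0.6500 = 0.4154
Terminal stock prices: S_u = 135, S_d = 76.5
Terminal payoffs (K − S): max(-55, 0) = 0, max(3.5, 0) = 3.5
Node 0 (S = 90): V_0 = 1/1.12·[0.4154·0.0000 + 0.5846·3.5000] = 1.8269

1.83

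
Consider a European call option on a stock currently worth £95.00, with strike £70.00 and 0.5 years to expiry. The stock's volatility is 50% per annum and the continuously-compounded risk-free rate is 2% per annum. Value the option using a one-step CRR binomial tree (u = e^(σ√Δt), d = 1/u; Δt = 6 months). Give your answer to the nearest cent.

£27.57

CRR parameters: u = e^(σ√Δt) = e^(0.5·√0.5) = 1.4241, d = 1/u = 0.7022
Per-period rate: rΔt = 0.02·0.5 = 0.01, so R = e^0.01 = 1.0101
Risk-neutral probability p = (e^0.01 − 0.7022)/(1.4241 − 0.7022) = 0.3079/0.7219 = 0.4264
Terminal stock prices: S_u = 135.3, S_d = 66.71
Terminal payoffs (S − K): max(65.29, 0) = 65.29, max(-3.292, 0) = 0
Node 0 (S = 95): V_0 = e^(−0.01)·[0.4264·65.2913 + 0.5736·0.0000] = 27.5659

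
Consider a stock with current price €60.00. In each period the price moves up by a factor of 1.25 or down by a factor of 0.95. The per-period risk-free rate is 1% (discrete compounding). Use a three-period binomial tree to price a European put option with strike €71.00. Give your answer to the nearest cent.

Risk-neutral probability p = (1 + 0.01 − 0.95)/(1.25 − 0.95) = 0.0600/0.3000 = 0.2000
Terminal stock prices: S_uuu = 117.2, S_uud = 89.06, S_udd = 67.69, S_ddd = 51.44
Terminal payoffs (K − S): max(-46.19, 0) = 0, max(-18.06, 0) = 0, max(3.312, 0) = 3.312, max(19.56, 0) = 19.56
Node uu (S = 93.75): V_uu = 1/1.01·[0.2000·0.0000 + 0.8000·0.0000] = 0.0000
Node ud (S = 71.25): V_ud = 1/1.01·[0.2000·0.0000 + 0.8000·3.3125] = 2.6238
Node dd (S = 54.15): V_dd = 1/1.01·[0.2000·3.3125 + 0.8000·19.5575] = 16.1470
Node u (S = 75): V_u = 1/1.01·[0.2000·0.0000 + 0.8000·2.6238] = 2.0782
Node d (S = 57): V_d = 1/1.01·[0.2000·2.6238 + 0.8000·16.1470] = 13.3093
Node 0 (S = 60): V_0 = 1/1.01·[0.2000·2.0782 + 0.8000·13.3093] = 10.9535

€10.95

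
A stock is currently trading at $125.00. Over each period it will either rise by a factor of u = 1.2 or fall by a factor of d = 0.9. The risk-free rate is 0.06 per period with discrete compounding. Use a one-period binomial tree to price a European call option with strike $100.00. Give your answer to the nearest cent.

$30.66

Risk-neutral probability p = (1 + 0.06 − 0.9)/(1.2 − 0.9) = 0.1600/0.3000 = 0.5333
Terminal stock prices: S_u = 150, S_d = 112.5
Terminal payoffs (S − K): max(50, 0) = 50, max(12.5, 0) = 12.5
Node 0 (S = 125): V_0 = 1/1.06·[0.5333·50.0000 + 0.4667·12.5000] = 30.6604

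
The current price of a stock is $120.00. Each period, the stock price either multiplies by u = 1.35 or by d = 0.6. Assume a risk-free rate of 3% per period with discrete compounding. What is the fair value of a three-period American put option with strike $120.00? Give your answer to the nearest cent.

$25.77

Risk-neutral probability p = (1 + 0.03 − 0.6)/(1.35 − 0.6) = 0.4300/0.7500 = 0.5733
Terminal stock prices: S_uuu = 295.2, S_uud = 131.2, S_udd = 58.32, S_ddd = 25.92
Terminal payoffs (K − S): max(-175.2, 0) = 0, max(-11.22, 0) = 0, max(61.68, 0) = 61.68, max(94.08, 0) = 94.08
Node uu (S = 218.7): continuation = 1/1.03·[0.5733·0.0000 + 0.4267·0.0000] = 0.0000; exercise value = 0.0000 ≤ continuation, so V_uu = 0.0000
Node ud (S = 97.2): continuation = 1/1.03·[0.5733·0.0000 + 0.4267·61.6800] = 25.5503; exercise value = 22.8000 ≤ continuation, so V_ud = 25.5503
Node dd (S = 43.2): continuation = 1/1.03·[0.5733·61.6800 + 0.4267·94.0800] = 73.3049; exercise value = 76.8000 > continuation, so V_dd = 76.8000 (exercise)
Node u (S = 162): continuation = 1/1.03·[0.5733·0.0000 + 0.4267·25.5503] = 10.5839; exercise value = 0.0000 ≤ continuation, so V_u = 10.5839
Node d (S = 72): continuation = 1/1.03·[0.5733·25.5503 + 0.4267·76.8000] = 46.0358; exercise value = 48.0000 > continuation, so V_d = 48.0000 (exercise)
Node 0 (S = 120): continuation = 1/1.03·[0.5733·10.5839 + 0.4267·48.0000] = 25.7749; exercise value = 0.0000 ≤ continuation, so V_0 = 25.7749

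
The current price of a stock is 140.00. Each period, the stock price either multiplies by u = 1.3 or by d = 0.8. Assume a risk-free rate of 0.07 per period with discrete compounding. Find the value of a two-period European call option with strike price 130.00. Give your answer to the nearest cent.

33.92

Risk-neutral probability p = (1 + 0.07 − 0.8)/(1.3 − 0.8) = 0.2700/0.5000 = 0.5400
Terminal stock prices: S_uu = 236.6, S_ud = 145.6, S_dd = 89.6
Terminal payoffs (S − K): max(106.6, 0) = 106.6, max(15.6, 0) = 15.6, max(-40.4, 0) = 0
Node u (S = 182): V_u = 1/1.07·[0.5400·106.6000 + 0.4600·15.6000] = 60.5047
Node d (S = 112): V_d = 1/1.07·[0.5400·15.6000 + 0.4600·0.0000] = 7.8729
Node 0 (S = 140): V_0 = 1/1.07·[0.5400·60.5047 + 0.4600·7.8729] = 33.9197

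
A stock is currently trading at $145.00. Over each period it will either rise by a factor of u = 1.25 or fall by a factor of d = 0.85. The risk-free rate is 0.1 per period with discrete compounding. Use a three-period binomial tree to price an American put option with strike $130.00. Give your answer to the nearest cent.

Risk-neutral probability p = (1 + 0.1 − 0.85)/(1.25 − 0.85) = 0.2500/0.4000 = 0.6250
Terminal stock prices: S_uuu = 283.2, S_uud = 192.6, S_udd = 131, S_ddd = 89.05
Terminal payoffs (K − S): max(-153.2, 0) = 0, max(-62.58, 0) = 0, max(-0.9531, 0) = 0, max(40.95, 0) = 40.95
Node uu (S = 226.6): continuation = 1/1.1·[0.6250·0.0000 + 0.3750·0.0000] = 0.0000; exercise value = 0.0000 ≤ continuation, so V_uu = 0.0000
Node ud (S = 154.1): continuation = 1/1.1·[0.6250·0.0000 + 0.3750·0.0000] = 0.0000; exercise value = 0.0000 ≤ continuation, so V_ud = 0.0000
Node dd (S = 104.8): continuation = 1/1.1·[0.6250·0.0000 + 0.3750·40.9519] = 13.9609; exercise value = 25.2375 > continuation, so V_dd = 25.2375 (exercise)
Node u (S = 181.2): continuation = 1/1.1·[0.6250·0.0000 + 0.3750·0.0000] = 0.0000; exercise value = 0.0000 ≤ continuation, so V_u = 0.0000
Node d (S = 123.2): continuation = 1/1.1·[0.6250·0.0000 + 0.3750·25.2375] = 8.6037; exercise value = 6.7500 ≤ continuation, so V_d = 8.6037
Node 0 (S = 145): continuation = 1/1.1·[0.6250·0.0000 + 0.3750·8.6037] = 2.9331; exercise value = 0.0000 ≤ continuation, so V_0 = 2.9331

$2.93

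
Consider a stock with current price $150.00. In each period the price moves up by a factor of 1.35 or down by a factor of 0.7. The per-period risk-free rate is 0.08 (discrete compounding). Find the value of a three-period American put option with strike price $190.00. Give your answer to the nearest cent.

$42.74

Risk-neutral probability p = (1 + 0.08 − 0.7)/(1.35 − 0.7) = 0.3800/0.6500 = 0.5846
Terminal stock prices: S_uuu = 369.1, S_uud = 191.4, S_udd = 99.22, S_ddd = 51.45
Terminal payoffs (K − S): max(-179.1, 0) = 0, max(-1.363, 0) = 0, max(90.78, 0) = 90.78, max(138.6, 0) = 138.6
Node uu (S = 273.4): continuation = 1/1.08·[0.5846·0.0000 + 0.4154·0.0000] = 0.0000; exercise value = 0.0000 ≤ continuation, so V_uu = 0.0000
Node ud (S = 141.8): continuation = 1/1.08·[0.5846·0.0000 + 0.4154·90.7750] = 34.9135; exercise value = 48.2500 > continuation, so V_ud = 48.2500 (exercise)
Node dd (S = 73.5): continuation = 1/1.08·[0.5846·90.7750 + 0.4154·138.5500] = 102.4259; exercise value = 116.5000 > continuation, so V_dd = 116.5000 (exercise)
Node u (S = 202.5): continuation = 1/1.08·[0.5846·0.0000 + 0.4154·48.2500] = 18.5577; exercise value = 0.0000 ≤ continuation, so V_u = 18.5577
Node d (S = 105): continuation = 1/1.08·[0.5846·48.2500 + 0.4154·116.5000] = 70.9259; exercise value = 85.0000 > continuation, so V_d = 85.0000 (exercise)
Node 0 (S = 150): continuation = 1/1.08·[0.5846·18.5577 + 0.4154·85.0000] = 42.7378; exercise value = 40.0000 ≤ continuation, so V_0 = 42.7378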